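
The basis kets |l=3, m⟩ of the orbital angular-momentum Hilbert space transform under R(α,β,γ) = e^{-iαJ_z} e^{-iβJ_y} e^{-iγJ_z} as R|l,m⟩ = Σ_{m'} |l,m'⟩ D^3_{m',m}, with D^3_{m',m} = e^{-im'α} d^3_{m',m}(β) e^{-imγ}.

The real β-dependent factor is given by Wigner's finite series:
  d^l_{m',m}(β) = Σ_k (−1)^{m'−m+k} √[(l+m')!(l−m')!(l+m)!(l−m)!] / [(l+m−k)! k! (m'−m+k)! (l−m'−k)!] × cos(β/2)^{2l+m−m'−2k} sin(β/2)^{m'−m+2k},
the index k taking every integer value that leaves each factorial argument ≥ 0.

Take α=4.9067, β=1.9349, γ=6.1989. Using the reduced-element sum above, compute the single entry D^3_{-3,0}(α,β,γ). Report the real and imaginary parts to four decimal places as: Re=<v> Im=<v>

D^3_{-3,0}(4.9067,1.9349,6.1989) = e^{-i·-3·4.9067}·d^3_{-3,0}(1.9349)·e^{-i·0·6.1989}. Compute d first:
Half-angle: c=0.567401, s=0.823442. N=√(1·720·6·6)=160.996894
k: max(0,(0)−(-3))=3 … min(3+(0),3−(-3))=3
  k=3: (−1)^0·160.9969/(36)·0.5674^3·0.8234^3 = +0.456125
d^3_{-3,0}(1.9349) = +0.456125
Phases: e^{-i·(-3)·4.9067}=-0.550475+0.834852i, e^{-i·(0)·6.1989}=+1.000000+0.000000i ⇒ D=-0.251085+0.380797i

Re=-0.2511 Im=0.3808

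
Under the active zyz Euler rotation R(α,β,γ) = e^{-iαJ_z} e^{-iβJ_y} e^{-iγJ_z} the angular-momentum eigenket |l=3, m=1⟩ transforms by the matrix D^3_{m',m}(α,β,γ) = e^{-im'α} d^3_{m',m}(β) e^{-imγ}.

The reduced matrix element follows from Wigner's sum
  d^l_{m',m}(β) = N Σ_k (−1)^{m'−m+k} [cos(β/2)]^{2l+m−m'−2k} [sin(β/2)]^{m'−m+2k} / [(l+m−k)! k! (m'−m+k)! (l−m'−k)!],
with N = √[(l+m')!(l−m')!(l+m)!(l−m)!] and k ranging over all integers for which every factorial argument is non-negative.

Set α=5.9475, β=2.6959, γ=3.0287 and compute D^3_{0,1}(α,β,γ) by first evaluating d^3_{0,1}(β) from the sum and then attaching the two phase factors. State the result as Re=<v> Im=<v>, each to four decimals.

Re=-0.5696 Im=-0.0646

D^3_{0,1}(5.9475,2.6959,3.0287) = e^{-i·0·5.9475}·d^3_{0,1}(2.6959)·e^{-i·1·3.0287}. Compute d first:
c=cos(2.6959/2)=0.221006, s=sin(2.6959/2)=0.975272; N=√[6·6·24·2]=41.569219
k: max(0,(1)−(0))=1 … min(3+(1),3−(0))=3
  k=1: (−1)^0·41.5692/(12)·0.2210^5·0.9753^1 = +0.001781
  k=2: (−1)^1·41.5692/(4)·0.2210^3·0.9753^3 = -0.104065
  k=3: (−1)^2·41.5692/(12)·0.2210^1·0.9753^5 = +0.675500
d^3_{0,1}(2.6959) = +0.001781 -0.104065 +0.675500 = +0.573216
Attach z-rotation phases: D = e^{-i(0)(5.9475)}·(+0.573216)·e^{-i(1)(3.0287)} = -0.569567-0.064575i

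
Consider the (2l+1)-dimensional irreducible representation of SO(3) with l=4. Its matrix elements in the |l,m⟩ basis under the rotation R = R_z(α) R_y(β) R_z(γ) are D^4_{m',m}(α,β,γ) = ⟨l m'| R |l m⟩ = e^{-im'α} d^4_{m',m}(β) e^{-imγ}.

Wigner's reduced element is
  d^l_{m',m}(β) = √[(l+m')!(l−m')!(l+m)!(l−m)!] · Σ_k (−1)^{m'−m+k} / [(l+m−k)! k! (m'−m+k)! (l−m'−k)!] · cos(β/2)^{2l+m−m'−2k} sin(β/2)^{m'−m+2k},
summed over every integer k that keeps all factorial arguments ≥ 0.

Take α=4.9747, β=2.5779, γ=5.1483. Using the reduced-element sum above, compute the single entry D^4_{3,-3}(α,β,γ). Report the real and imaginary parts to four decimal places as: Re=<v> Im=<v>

First d^4_{3,-3}(β=2.5779), then the phase factors e^{-i(3)α} and e^{-i(-3)γ}:
c=cos(2.5779/2)=0.278130, s=sin(2.5779/2)=0.960544; N=√[5040·1·1·5040]=5040.000000
k∈{0,1} keeps every argument non-negative
  k=0: (−1)^6·5040.0000/(720)·0.2781^2·0.9605^6 = +0.425299
  k=1: (−1)^7·5040.0000/(5040)·0.2781^0·0.9605^8 = -0.724664
d^4_{3,-3}(2.5779) = +0.425299 -0.724664 = -0.299364
D = (-0.708191-0.706021i)·(-0.299364)·(-0.965598+0.260040i) = -0.259675-0.148956i

Re=-0.2597 Im=-0.1490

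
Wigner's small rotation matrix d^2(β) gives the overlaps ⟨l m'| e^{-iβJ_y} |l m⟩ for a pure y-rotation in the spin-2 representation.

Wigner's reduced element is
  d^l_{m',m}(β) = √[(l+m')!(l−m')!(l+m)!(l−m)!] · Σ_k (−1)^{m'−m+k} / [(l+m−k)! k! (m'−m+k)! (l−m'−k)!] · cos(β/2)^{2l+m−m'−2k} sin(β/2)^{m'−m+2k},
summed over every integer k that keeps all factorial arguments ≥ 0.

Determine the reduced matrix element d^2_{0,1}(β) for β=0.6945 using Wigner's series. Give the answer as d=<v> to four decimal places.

d=0.6023

d^2_{0,1}(β=0.6945) via Wigner's sum:
With c≡cos(β/2)=0.940312 and s≡sin(β/2)=0.340313, N=[2·2·6·1]^{1/2}=4.898979
Admissible k: 1..2 (factorial args all ≥0)
  k=1: (−1)^0·4.8990/(2)·0.9403^3·0.3403^1 = +0.693060
  k=2: (−1)^1·4.8990/(2)·0.9403^1·0.3403^3 = -0.090779
d^2_{0,1}(0.6945) = +0.693060 -0.090779 = +0.602281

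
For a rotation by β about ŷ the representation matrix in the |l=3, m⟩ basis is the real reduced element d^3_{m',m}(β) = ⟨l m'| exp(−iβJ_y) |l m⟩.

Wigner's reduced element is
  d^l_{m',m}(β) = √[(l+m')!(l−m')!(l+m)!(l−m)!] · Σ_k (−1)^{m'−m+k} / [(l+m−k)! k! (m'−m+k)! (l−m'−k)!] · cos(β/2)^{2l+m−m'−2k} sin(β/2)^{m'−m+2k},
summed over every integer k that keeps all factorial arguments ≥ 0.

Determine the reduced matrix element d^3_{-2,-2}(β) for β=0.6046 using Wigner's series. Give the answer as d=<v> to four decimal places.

d=0.3889

d^3_{-2,-2}(β=0.6046) via Wigner's sum:
Half-angle: c=0.954654, s=0.297717. N=√(1·120·1·120)=120.000000
The bounds max(0,m−m')=0 and min(l+m,l−m')=1 give 2 terms
  k=0: (−1)^0·120.0000/(120)·0.9547^6·0.2977^0 = +0.756967
  k=1: (−1)^1·120.0000/(24)·0.9547^4·0.2977^2 = -0.368096
d^3_{-2,-2}(0.6046) = +0.756967 -0.368096 = +0.388871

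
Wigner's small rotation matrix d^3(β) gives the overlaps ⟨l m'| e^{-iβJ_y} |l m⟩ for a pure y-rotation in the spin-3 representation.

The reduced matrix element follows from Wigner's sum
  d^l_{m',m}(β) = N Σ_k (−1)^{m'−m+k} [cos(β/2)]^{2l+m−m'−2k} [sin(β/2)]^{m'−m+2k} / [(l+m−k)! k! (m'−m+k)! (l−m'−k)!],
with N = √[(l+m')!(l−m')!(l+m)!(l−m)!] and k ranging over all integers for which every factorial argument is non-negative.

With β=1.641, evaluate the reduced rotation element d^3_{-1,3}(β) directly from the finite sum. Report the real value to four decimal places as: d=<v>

d^3_{-1,3}(β=1.641) via Wigner's sum:
With c≡cos(β/2)=0.681856 and s≡sin(β/2)=0.731487, N=[2·24·720·1]^{1/2}=185.903201
Admissible k: 4..4 (factorial args all ≥0)
  k=4: (−1)^0·185.9032/(48)·0.6819^2·0.7315^4 = +0.515533
d^3_{-1,3}(1.641) = +0.515533

d=0.5155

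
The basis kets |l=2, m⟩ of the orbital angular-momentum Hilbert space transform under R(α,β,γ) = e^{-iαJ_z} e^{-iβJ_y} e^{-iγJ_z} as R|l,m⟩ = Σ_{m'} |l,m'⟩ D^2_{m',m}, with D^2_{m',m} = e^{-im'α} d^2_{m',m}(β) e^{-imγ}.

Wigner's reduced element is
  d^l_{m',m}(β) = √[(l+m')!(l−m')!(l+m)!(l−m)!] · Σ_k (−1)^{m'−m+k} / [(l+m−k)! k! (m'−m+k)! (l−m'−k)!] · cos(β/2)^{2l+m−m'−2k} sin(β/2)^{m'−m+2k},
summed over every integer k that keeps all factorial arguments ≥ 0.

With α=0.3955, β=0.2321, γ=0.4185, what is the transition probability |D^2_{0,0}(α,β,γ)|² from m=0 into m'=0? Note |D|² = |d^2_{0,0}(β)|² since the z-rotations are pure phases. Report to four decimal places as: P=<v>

D^2_{0,0}(0.3955,0.2321,0.4185) = e^{-i·0·0.3955}·d^2_{0,0}(0.2321)·e^{-i·0·0.4185}. Compute d first:
Half-angle: c=0.993274, s=0.115790. N=√(2·2·2·2)=4.000000
k∈{0,1,2} keeps every argument non-negative
  k=0: (−1)^0·4.0000/(4)·0.9933^4·0.1158^0 = +0.973365
  k=1: (−1)^1·4.0000/(1)·0.9933^2·0.1158^2 = -0.052910
  k=2: (−1)^2·4.0000/(4)·0.9933^0·0.1158^4 = +0.000180
d^2_{0,0}(0.2321) = +0.973365 -0.052910 +0.000180 = +0.920635
|D^2_{0,0}|² = |d^2_{0,0}(β)|² = (+0.920635)² = 0.847569 (the z-rotation phases have unit modulus)

P=0.8476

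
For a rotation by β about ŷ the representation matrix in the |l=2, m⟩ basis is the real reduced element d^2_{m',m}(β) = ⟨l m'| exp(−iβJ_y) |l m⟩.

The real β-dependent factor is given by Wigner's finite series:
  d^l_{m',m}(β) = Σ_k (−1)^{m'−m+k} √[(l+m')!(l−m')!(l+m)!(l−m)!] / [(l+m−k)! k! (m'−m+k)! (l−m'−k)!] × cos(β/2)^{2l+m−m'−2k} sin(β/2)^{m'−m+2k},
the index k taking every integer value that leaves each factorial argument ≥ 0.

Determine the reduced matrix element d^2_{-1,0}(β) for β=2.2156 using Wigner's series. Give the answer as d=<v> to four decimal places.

d=-0.5883

d^2_{-1,0}(β=2.2156) via Wigner's sum:
With c≡cos(β/2)=0.446631 and s≡sin(β/2)=0.894718, N=[1·6·2·2]^{1/2}=4.898979
k∈{1,2} keeps every argument non-negative
  k=1: (−1)^0·4.8990/(2)·0.4466^3·0.8947^1 = +0.195258
  k=2: (−1)^1·4.8990/(2)·0.4466^1·0.8947^3 = -0.783580
d^2_{-1,0}(2.2156) = +0.195258 -0.783580 = -0.588322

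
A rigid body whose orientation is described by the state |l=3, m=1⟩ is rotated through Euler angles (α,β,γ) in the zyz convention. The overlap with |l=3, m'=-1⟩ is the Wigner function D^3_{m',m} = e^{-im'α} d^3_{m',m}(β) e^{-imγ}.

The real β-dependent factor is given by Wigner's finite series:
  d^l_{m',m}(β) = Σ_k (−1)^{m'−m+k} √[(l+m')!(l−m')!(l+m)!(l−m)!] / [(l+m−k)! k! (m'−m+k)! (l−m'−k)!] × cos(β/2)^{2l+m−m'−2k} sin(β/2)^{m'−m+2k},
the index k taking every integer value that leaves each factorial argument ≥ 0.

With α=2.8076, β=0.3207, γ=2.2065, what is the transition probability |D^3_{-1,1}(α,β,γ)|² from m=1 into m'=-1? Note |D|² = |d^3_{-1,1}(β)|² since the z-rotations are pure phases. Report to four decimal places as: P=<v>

D^3_{-1,1}(2.8076,0.3207,2.2065) = e^{-i·-1·2.8076}·d^3_{-1,1}(0.3207)·e^{-i·1·2.2065}. Compute d first:
With c≡cos(β/2)=0.987171 and s≡sin(β/2)=0.159664, N=[2·24·24·2]^{1/2}=48.000000
k∈{2,3,4} keeps every argument non-negative
  k=2: (−1)^0·48.0000/(8)·0.9872^4·0.1597^2 = +0.145256
  k=3: (−1)^1·48.0000/(6)·0.9872^2·0.1597^4 = -0.005066
  k=4: (−1)^2·48.0000/(48)·0.9872^0·0.1597^6 = +0.000017
d^3_{-1,1}(0.3207) = +0.145256 -0.005066 +0.000017 = +0.140206
|D^3_{-1,1}|² = |d^3_{-1,1}(β)|² = (+0.140206)² = 0.019658 (the z-rotation phases have unit modulus)

P=0.0197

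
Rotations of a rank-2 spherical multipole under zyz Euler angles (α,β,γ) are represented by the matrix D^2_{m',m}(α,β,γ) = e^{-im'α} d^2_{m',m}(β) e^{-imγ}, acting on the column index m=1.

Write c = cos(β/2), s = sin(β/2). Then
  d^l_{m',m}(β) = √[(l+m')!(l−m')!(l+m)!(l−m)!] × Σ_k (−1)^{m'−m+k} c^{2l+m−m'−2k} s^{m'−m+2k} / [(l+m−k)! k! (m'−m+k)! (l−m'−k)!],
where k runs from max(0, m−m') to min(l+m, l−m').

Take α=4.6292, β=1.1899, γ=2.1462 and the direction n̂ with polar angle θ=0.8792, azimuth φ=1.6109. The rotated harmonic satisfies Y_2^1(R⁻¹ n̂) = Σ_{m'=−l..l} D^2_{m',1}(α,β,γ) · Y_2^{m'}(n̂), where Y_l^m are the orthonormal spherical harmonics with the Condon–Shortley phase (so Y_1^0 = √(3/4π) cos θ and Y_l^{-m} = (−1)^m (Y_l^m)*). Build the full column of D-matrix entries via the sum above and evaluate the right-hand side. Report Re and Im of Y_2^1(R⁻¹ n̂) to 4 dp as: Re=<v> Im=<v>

Re=0.1450 Im=0.2872

Need the full column D^2_{m',1} for m'=−2..2 at α=4.6292, β=1.1899, γ=2.1462.
cos(β/2)=0.828177, sin(β/2)=0.560467
d^2_{-2,1}: single k=3 term ⇒ +0.291611;  D = +0.197013+0.214995i
d^2_{-1,1}: k∈[2..3] ⇒ +0.646350 -0.098674 = +0.547676;  D = -0.433132+0.335180i
d^2_{0,1}: k∈[1..2] ⇒ +0.779821 -0.357149 = +0.422672;  D = -0.230007-0.354610i
d^2_{1,1}: k∈[0..1] ⇒ +0.470426 -0.646350 = -0.175924;  D = -0.155039+0.083138i
d^2_{2,1}: single k=0 term ⇒ -0.636721;  D = -0.253234-0.584197i
Y_2^{m'}(θ=0.8792,φ=1.6109) and Σ D·Y over m':
  (+0.1970+0.2150i)·(-0.2284+0.0184i)  (-0.4331+0.3352i)·(-0.0152-0.3792i)  (-0.2300-0.3546i)·(+0.0695+0.0000i)  (-0.1550+0.0831i)·(+0.0152-0.3792i)  (-0.2532-0.5842i)·(-0.2284-0.0184i)
Y_2^1(R⁻¹ n̂) = +0.145046+0.287163i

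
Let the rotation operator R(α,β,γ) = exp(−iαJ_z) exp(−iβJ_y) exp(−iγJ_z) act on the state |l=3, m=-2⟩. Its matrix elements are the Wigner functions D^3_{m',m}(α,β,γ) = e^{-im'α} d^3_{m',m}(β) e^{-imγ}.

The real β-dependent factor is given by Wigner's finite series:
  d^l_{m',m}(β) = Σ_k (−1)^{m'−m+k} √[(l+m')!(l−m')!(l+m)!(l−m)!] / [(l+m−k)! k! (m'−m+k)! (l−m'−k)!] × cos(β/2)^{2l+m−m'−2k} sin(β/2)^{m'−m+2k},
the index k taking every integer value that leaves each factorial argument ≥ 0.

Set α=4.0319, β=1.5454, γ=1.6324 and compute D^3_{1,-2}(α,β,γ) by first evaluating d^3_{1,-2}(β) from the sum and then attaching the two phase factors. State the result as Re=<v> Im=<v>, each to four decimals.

First d^3_{1,-2}(β=1.5454), then the phase factors e^{-i(1)α} and e^{-i(-2)γ}:
Half-angle: c=0.716028, s=0.698071. N=√(24·2·1·120)=75.894664
The bounds max(0,m−m')=0 and min(l+m,l−m')=1 give 2 terms
  k=0: (−1)^3·75.8947/(12)·0.7160^3·0.6981^3 = -0.789805
  k=1: (−1)^4·75.8947/(24)·0.7160^1·0.6981^5 = +0.375343
d^3_{1,-2}(1.5454) = -0.789805 +0.375343 = -0.414462
Attach z-rotation phases: D = e^{-i(1)(4.0319)}·(-0.414462)·e^{-i(-2)(1.6324)} = -0.298382+0.287657i

Re=-0.2984 Im=0.2877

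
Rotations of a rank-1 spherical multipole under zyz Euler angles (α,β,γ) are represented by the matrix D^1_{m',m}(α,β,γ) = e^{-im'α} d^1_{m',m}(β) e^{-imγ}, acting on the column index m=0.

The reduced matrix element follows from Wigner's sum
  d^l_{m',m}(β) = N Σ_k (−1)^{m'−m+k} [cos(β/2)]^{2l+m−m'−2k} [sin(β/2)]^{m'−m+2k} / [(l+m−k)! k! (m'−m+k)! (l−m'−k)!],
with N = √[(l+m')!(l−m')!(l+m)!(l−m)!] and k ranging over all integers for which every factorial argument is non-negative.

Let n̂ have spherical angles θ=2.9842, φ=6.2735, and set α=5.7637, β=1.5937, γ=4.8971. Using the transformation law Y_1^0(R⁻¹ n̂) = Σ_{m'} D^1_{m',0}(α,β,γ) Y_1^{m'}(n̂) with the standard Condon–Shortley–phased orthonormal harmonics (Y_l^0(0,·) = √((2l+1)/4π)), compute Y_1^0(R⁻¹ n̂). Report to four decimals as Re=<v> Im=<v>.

Need the full column D^1_{m',0} for m'=−1..1 at α=5.7637, β=1.5937, γ=4.8971.
cos(β/2)=0.698963, sin(β/2)=0.715158
d^1_{-1,0}: single k=1 term ⇒ +0.706921;  D = +0.613661-0.350939i
d^1_{0,0}: k∈[0..1] ⇒ +0.488549 -0.511451 = -0.022902;  D = -0.022902+0.000000i
d^1_{1,0}: single k=0 term ⇒ -0.706921;  D = -0.613661-0.350939i
Y_1^{m'}(θ=2.9842,φ=6.2735) and Σ D·Y over m':
  (+0.6137-0.3509i)·(+0.0542+0.0005i)  (-0.0229+0.0000i)·(-0.4826+0.0000i)  (-0.6137-0.3509i)·(-0.0542+0.0005i)
Y_1^0(R⁻¹ n̂) = +0.077881+0.000000i

Re=0.0779 Im=0.0000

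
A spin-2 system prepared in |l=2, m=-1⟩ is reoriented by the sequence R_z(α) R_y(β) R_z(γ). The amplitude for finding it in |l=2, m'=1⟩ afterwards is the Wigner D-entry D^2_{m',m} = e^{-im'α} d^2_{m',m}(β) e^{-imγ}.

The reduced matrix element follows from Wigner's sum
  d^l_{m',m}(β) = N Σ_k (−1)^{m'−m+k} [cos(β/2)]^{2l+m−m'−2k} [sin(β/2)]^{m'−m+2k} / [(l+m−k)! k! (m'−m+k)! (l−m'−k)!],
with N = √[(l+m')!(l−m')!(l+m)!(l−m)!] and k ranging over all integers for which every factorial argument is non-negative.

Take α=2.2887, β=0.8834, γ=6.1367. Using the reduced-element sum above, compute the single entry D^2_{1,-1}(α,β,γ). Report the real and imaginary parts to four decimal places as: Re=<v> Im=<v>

D^2_{1,-1}(2.2887,0.8834,6.1367) = e^{-i·1·2.2887}·d^2_{1,-1}(0.8834)·e^{-i·-1·6.1367}. Compute d first:
Half-angle: c=0.904026, s=0.427477. N=√(6·1·1·6)=6.000000
Admissible k: 0..1 (factorial args all ≥0)
  k=0: (−1)^2·6.0000/(2)·0.9040^2·0.4275^2 = +0.448032
  k=1: (−1)^3·6.0000/(6)·0.9040^0·0.4275^4 = -0.033393
d^2_{1,-1}(0.8834) = +0.448032 -0.033393 = +0.414639
Attach z-rotation phases: D = e^{-i(1)(2.2887)}·(+0.414639)·e^{-i(-1)(6.1367)} = -0.315415-0.269144i

Re=-0.3154 Im=-0.2691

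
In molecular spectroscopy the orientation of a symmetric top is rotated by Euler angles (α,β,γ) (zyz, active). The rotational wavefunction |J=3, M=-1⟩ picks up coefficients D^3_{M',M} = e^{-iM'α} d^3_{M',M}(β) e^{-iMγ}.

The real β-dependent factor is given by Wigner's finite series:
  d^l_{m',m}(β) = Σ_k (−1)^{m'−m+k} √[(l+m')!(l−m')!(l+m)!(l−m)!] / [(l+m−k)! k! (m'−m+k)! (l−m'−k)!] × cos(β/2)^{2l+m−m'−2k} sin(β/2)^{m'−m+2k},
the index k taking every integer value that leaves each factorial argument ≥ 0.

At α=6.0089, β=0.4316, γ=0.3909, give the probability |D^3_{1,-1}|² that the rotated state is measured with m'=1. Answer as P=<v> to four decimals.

P=0.0550

D^3_{1,-1}(6.0089,0.4316,0.3909) = e^{-i·1·6.0089}·d^3_{1,-1}(0.4316)·e^{-i·-1·0.3909}. Compute d first:
With c≡cos(β/2)=0.976805 and s≡sin(β/2)=0.214129, N=[24·2·2·24]^{1/2}=48.000000
k: max(0,(-1)−(1))=0 … min(3+(-1),3−(1))=2
  k=0: (−1)^2·48.0000/(8)·0.9768^4·0.2141^2 = +0.250458
  k=1: (−1)^3·48.0000/(6)·0.9768^2·0.2141^4 = -0.016048
  k=2: (−1)^4·48.0000/(48)·0.9768^0·0.2141^6 = +0.000096
d^3_{1,-1}(0.4316) = +0.250458 -0.016048 +0.000096 = +0.234506
|D^3_{1,-1}|² = |d^3_{1,-1}(β)|² = (+0.234506)² = 0.054993 (the z-rotation phases have unit modulus)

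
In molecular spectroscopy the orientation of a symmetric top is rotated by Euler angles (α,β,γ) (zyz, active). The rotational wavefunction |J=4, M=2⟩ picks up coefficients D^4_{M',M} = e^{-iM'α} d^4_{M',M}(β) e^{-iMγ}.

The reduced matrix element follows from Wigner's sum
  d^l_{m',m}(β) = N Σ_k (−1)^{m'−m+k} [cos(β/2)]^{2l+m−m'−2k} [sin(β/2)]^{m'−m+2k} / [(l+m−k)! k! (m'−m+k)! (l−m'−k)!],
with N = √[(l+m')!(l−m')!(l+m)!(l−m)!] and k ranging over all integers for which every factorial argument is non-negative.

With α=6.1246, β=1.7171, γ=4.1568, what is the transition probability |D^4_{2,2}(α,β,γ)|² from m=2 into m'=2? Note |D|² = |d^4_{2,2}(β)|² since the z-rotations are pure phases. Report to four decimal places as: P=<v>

P=0.1566

D^4_{2,2}(6.1246,1.7171,4.1568) = e^{-i·2·6.1246}·d^4_{2,2}(1.7171)·e^{-i·2·4.1568}. Compute d first:
With c≡cos(β/2)=0.653536 and s≡sin(β/2)=0.756896, N=[720·2·720·2]^{1/2}=1440.000000
Admissible k: 0..2 (factorial args all ≥0)
  k=0: (−1)^0·1440.0000/(1440)·0.6535^8·0.7569^0 = +0.033278
  k=1: (−1)^1·1440.0000/(120)·0.6535^6·0.7569^2 = -0.535635
  k=2: (−1)^2·1440.0000/(96)·0.6535^4·0.7569^4 = +0.898075
d^4_{2,2}(1.7171) = +0.033278 -0.535635 +0.898075 = +0.395718
|D^4_{2,2}|² = |d^4_{2,2}(β)|² = (+0.395718)² = 0.156592 (the z-rotation phases have unit modulus)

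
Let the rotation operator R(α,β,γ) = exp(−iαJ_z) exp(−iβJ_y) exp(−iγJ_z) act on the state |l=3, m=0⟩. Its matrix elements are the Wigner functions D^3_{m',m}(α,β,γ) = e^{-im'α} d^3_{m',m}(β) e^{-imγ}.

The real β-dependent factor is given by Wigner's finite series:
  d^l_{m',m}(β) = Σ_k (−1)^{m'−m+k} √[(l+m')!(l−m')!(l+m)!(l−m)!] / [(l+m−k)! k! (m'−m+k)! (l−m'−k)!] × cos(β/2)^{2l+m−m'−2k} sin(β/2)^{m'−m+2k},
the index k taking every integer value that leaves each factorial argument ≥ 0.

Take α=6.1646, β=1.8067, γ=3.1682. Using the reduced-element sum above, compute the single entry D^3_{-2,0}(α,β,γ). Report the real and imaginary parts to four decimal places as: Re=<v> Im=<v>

First d^3_{-2,0}(β=1.8067), then the phase factors e^{-i(-2)α} and e^{-i(0)γ}:
With c≡cos(β/2)=0.618982 and s≡sin(β/2)=0.785405, N=[1·120·6·6]^{1/2}=65.726707
Admissible k: 2..3 (factorial args all ≥0)
  k=2: (−1)^0·65.7267/(12)·0.6190^4·0.7854^2 = +0.495976
  k=3: (−1)^1·65.7267/(12)·0.6190^2·0.7854^4 = -0.798531
d^3_{-2,0}(1.8067) = +0.495976 -0.798531 = -0.302554
Attach z-rotation phases: D = e^{-i(-2)(6.1646)}·(-0.302554)·e^{-i(0)(3.1682)} = -0.294085+0.071086i

Re=-0.2941 Im=0.0711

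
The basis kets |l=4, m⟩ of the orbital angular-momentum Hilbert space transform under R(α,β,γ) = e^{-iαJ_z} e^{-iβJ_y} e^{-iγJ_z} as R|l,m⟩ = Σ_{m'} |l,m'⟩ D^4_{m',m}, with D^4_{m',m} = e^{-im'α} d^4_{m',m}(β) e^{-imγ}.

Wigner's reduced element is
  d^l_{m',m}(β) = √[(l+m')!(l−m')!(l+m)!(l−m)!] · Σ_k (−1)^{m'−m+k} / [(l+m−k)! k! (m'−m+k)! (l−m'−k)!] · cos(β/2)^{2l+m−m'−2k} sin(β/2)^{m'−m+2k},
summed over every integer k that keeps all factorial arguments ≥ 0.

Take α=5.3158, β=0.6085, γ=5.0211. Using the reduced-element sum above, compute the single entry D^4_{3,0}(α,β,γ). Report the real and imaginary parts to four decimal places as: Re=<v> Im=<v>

Re=0.2202 Im=-0.0538

First d^4_{3,0}(β=0.6085), then the phase factors e^{-i(3)α} and e^{-i(0)γ}:
c=cos(0.6085/2)=0.954072, s=sin(0.6085/2)=0.299578; N=√[5040·1·24·24]=1703.830978
k: max(0,(0)−(3))=0 … min(4+(0),4−(3))=1
  k=0: (−1)^3·1703.8310/(144)·0.9541^5·0.2996^3 = -0.251477
  k=1: (−1)^4·1703.8310/(144)·0.9541^3·0.2996^5 = +0.024794
d^4_{3,0}(0.6085) = -0.251477 +0.024794 = -0.226682
D = (-0.971472+0.237155i)·(-0.226682)·(+1.000000+0.000000i) = +0.220216-0.053759i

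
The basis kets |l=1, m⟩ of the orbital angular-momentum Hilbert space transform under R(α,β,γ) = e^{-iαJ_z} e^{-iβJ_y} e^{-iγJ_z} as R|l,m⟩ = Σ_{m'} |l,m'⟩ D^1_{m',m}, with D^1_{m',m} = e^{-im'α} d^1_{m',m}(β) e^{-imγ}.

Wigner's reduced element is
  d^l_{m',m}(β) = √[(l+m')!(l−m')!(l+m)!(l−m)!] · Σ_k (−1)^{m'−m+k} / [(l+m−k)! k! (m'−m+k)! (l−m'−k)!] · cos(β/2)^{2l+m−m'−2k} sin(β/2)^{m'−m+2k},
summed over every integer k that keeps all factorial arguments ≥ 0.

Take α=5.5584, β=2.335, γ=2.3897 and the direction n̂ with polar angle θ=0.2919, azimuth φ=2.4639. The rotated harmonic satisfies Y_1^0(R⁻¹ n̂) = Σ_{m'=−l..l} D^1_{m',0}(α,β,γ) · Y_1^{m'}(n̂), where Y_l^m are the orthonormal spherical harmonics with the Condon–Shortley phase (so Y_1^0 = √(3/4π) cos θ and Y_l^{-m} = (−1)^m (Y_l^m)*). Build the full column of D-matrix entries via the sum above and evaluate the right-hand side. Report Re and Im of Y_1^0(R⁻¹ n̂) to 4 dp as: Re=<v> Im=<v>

Need the full column D^1_{m',0} for m'=−1..1 at α=5.5584, β=2.335, γ=2.3897.
cos(β/2)=0.392452, sin(β/2)=0.919772
d^1_{-1,0}: single k=1 term ⇒ +0.510484;  D = +0.382170-0.338438i
d^1_{0,0}: k∈[0..1] ⇒ +0.154019 -0.845981 = -0.691962;  D = -0.691962+0.000000i
d^1_{1,0}: single k=0 term ⇒ -0.510484;  D = -0.382170-0.338438i
Y_1^{m'}(θ=0.2919,φ=2.4639) and Σ D·Y over m':
  (+0.3822-0.3384i)·(-0.0775-0.0623i)  (-0.6920+0.0000i)·(+0.4679+0.0000i)  (-0.3822-0.3384i)·(+0.0775-0.0623i)
Y_1^0(R⁻¹ n̂) = -0.425189+0.000000i

Re=-0.4252 Im=0.0000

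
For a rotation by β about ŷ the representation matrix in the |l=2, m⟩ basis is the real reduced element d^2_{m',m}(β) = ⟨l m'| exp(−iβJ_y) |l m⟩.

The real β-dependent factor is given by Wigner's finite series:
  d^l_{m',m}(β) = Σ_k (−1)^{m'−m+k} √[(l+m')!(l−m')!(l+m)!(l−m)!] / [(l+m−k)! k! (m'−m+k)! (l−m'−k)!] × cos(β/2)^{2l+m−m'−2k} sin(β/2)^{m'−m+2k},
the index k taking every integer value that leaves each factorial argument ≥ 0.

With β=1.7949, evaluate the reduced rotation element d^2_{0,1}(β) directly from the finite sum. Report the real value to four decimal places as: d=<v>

d^2_{0,1}(β=1.7949) via Wigner's sum:
With c≡cos(β/2)=0.623605 and s≡sin(β/2)=0.781739, N=[2·2·6·1]^{1/2}=4.898979
The bounds max(0,m−m')=1 and min(l+m,l−m')=2 give 2 terms
  k=1: (−1)^0·4.8990/(2)·0.6236^3·0.7817^1 = +0.464373
  k=2: (−1)^1·4.8990/(2)·0.6236^1·0.7817^3 = -0.729745
d^2_{0,1}(1.7949) = +0.464373 -0.729745 = -0.265372

d=-0.2654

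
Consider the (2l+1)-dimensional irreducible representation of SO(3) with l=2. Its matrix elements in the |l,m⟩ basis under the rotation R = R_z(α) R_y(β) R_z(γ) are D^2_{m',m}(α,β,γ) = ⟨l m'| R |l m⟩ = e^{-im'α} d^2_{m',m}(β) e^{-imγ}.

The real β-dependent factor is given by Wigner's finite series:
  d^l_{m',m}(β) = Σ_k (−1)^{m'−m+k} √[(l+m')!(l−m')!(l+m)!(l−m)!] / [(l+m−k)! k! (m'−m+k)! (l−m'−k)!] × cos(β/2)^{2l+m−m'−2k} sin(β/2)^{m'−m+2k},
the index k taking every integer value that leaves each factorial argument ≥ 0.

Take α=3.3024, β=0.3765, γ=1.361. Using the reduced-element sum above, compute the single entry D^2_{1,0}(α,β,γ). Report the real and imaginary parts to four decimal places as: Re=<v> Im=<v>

Re=0.4134 Im=-0.0670

First d^2_{1,0}(β=0.3765), then the phase factors e^{-i(1)α} and e^{-i(0)γ}:
c=cos(0.3765/2)=0.982333, s=sin(0.3765/2)=0.187140; N=√[6·1·2·2]=4.898979
k∈{0,1} keeps every argument non-negative
  k=0: (−1)^1·4.8990/(2)·0.9823^3·0.1871^1 = -0.434529
  k=1: (−1)^2·4.8990/(2)·0.9823^1·0.1871^3 = +0.015770
d^2_{1,0}(0.3765) = -0.434529 +0.015770 = -0.418759
Attach z-rotation phases: D = e^{-i(1)(3.3024)}·(-0.418759)·e^{-i(0)(1.361)} = +0.413356-0.067050i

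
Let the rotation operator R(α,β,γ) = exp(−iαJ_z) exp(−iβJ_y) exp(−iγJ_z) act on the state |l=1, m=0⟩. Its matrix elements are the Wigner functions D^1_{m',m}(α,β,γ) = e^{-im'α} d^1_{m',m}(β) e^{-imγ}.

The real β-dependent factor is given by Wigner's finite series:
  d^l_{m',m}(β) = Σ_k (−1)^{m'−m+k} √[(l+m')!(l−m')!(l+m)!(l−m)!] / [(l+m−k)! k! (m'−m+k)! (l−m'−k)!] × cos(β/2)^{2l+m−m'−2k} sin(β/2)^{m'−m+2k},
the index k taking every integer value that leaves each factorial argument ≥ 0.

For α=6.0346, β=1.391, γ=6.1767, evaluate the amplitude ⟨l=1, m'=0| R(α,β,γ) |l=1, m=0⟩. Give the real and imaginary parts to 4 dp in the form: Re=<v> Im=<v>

Re=0.1788 Im=0.0000

First d^1_{0,0}(β=1.391), then the phase factors e^{-i(0)α} and e^{-i(0)γ}:
c=cos(1.391/2)=0.767733, s=sin(1.391/2)=0.640769; N=√[1·1·1·1]=1.000000
Admissible k: 0..1 (factorial args all ≥0)
  k=0: (−1)^0·1.0000/(1)·0.7677^2·0.6408^0 = +0.589415
  k=1: (−1)^1·1.0000/(1)·0.7677^0·0.6408^2 = -0.410585
d^1_{0,0}(1.391) = +0.589415 -0.410585 = +0.178829
Phases: e^{-i·(0)·6.0346}=+1.000000+0.000000i, e^{-i·(0)·6.1767}=+1.000000+0.000000i ⇒ D=+0.178829+0.000000i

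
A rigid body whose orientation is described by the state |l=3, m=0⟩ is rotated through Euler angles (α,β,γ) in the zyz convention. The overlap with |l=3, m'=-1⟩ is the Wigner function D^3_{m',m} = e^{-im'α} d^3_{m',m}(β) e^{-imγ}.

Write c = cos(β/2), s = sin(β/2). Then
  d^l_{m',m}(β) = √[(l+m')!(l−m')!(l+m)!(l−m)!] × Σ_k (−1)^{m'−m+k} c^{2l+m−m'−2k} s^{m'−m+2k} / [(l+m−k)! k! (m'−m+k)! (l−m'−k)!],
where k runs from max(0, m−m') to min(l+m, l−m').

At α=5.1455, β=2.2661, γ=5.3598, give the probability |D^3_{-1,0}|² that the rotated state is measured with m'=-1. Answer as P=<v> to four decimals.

P=0.1223

First d^3_{-1,0}(β=2.2661), then the phase factors e^{-i(-1)α} and e^{-i(0)γ}:
c=cos(2.2661/2)=0.423899, s=sin(2.2661/2)=0.905709; N=√[2·24·6·6]=41.569219
k: max(0,(0)−(-1))=1 … min(3+(0),3−(-1))=3
  k=1: (−1)^0·41.5692/(12)·0.4239^5·0.9057^1 = +0.042943
  k=2: (−1)^1·41.5692/(4)·0.4239^3·0.9057^3 = -0.588121
  k=3: (−1)^2·41.5692/(12)·0.4239^1·0.9057^5 = +0.894947
d^3_{-1,0}(2.2661) = +0.042943 -0.588121 +0.894947 = +0.349770
|D^3_{-1,0}|² = |d^3_{-1,0}(β)|² = (+0.349770)² = 0.122339 (the z-rotation phases have unit modulus)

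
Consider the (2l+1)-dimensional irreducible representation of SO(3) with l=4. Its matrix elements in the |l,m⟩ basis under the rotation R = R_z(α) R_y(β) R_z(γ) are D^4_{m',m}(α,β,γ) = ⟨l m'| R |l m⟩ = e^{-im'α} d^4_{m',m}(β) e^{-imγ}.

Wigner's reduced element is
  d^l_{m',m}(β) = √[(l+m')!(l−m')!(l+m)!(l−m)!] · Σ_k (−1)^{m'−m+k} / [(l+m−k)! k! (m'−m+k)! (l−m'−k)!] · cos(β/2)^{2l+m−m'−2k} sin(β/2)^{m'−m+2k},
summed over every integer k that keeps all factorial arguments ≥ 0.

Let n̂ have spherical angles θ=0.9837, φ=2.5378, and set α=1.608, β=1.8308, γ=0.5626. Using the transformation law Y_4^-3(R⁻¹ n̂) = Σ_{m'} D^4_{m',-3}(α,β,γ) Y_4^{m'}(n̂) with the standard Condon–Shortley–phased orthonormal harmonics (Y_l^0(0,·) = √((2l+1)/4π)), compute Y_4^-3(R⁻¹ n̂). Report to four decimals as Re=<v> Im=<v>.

Need the full column D^4_{m',-3} for m'=−4..4 at α=1.608, β=1.8308, γ=0.5626.
cos(β/2)=0.609474, sin(β/2)=0.792806
d^4_{-4,-3}: single k=1 term ⇒ +0.070048;  D = -0.018402+0.067588i
d^4_{-3,-3}: k∈[0..1] ⇒ +0.019039 -0.225508 = -0.206469;  D = -0.201097-0.046792i
d^4_{-2,-3}: k∈[0..1] ⇒ -0.092665 +0.470393 = +0.377728;  D = +0.071861-0.370830i
d^4_{-1,-3}: k∈[0..1] ⇒ +0.255702 -0.721119 = -0.465417;  D = +0.459895+0.071487i
d^4_{0,-3}: k∈[0..1] ⇒ -0.495838 +0.839005 = +0.343167;  D = -0.040060+0.340820i
d^4_{1,-3}: k∈[0..1] ⇒ +0.721119 -0.732121 = -0.011002;  D = -0.010967-0.000877i
d^4_{2,-3}: k∈[0..1] ⇒ -0.795950 +0.448941 = -0.347009;  D = -0.014777+0.346694i
d^4_{3,-3}: k∈[0..1] ⇒ +0.645670 -0.156076 = +0.489594;  D = -0.489587-0.002640i
d^4_{4,-3}: single k=0 term ⇒ -0.339367;  D = -0.010794-0.339196i
Y_4^{m'}(θ=0.9837,φ=2.5378) and Σ D·Y over m':
  (-0.0184+0.0676i)·(-0.1589+0.1412i)  (-0.2011-0.0468i)·(+0.0953-0.3886i)  (+0.0719-0.3708i)·(+0.0946+0.2488i)  (+0.4599+0.0715i)·(+0.1530+0.1055i)  (-0.0401+0.3408i)·(-0.3078+0.0000i)  (-0.0110-0.0009i)·(-0.1530+0.1055i)  (-0.0148+0.3467i)·(+0.0946-0.2488i)  (-0.4896-0.0026i)·(-0.0953-0.3886i)  (-0.0108-0.3392i)·(-0.1589-0.1412i)
Y_4^-3(R⁻¹ n̂) = +0.216357+0.279096i

Re=0.2164 Im=0.2791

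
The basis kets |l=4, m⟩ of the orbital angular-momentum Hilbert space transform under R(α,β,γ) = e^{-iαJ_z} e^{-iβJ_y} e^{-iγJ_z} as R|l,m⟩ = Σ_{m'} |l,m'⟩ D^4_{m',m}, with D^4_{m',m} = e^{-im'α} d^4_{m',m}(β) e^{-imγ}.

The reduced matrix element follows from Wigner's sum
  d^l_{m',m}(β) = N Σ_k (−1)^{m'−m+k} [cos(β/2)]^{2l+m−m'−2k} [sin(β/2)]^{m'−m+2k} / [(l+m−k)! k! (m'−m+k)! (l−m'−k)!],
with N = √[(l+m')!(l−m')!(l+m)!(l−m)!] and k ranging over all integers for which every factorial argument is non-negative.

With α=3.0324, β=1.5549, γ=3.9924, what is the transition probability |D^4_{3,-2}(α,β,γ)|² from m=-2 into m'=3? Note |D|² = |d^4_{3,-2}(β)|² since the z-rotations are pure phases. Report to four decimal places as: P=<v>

P=0.2184

D^4_{3,-2}(3.0324,1.5549,3.9924) = e^{-i·3·3.0324}·d^4_{3,-2}(1.5549)·e^{-i·-2·3.9924}. Compute d first:
With c≡cos(β/2)=0.712705 and s≡sin(β/2)=0.701464, N=[5040·1·2·720]^{1/2}=2693.993318
Admissible k: 0..1 (factorial args all ≥0)
  k=0: (−1)^5·2693.9933/(240)·0.7127^3·0.7015^5 = -0.690147
  k=1: (−1)^6·2693.9933/(720)·0.7127^1·0.7015^7 = +0.222850
d^4_{3,-2}(1.5549) = -0.690147 +0.222850 = -0.467297
|D^4_{3,-2}|² = |d^4_{3,-2}(β)|² = (-0.467297)² = 0.218367 (the z-rotation phases have unit modulus)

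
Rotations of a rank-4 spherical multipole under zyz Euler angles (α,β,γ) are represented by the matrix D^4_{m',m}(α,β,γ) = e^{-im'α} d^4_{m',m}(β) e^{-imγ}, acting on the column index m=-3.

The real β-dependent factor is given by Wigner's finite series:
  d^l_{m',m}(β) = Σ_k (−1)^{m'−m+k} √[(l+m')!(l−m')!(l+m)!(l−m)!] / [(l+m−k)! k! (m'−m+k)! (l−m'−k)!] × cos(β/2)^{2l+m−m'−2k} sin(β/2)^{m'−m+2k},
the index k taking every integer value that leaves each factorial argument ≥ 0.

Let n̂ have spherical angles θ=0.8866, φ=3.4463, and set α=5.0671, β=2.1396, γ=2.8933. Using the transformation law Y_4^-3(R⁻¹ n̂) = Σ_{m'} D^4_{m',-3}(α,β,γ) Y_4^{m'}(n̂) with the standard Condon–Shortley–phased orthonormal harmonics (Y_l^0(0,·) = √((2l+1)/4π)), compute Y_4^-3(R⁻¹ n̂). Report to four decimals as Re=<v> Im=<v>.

Need the full column D^4_{m',-3} for m'=−4..4 at α=5.0671, β=2.1396, γ=2.8933.
cos(β/2)=0.480300, sin(β/2)=0.877104
d^4_{-4,-3}: single k=1 term ⇒ +0.014628;  D = -0.011430-0.009129i
d^4_{-3,-3}: k∈[0..1] ⇒ +0.002832 -0.066111 = -0.063279;  D = -0.019861+0.060082i
d^4_{-2,-3}: k∈[0..1] ⇒ -0.019351 +0.193598 = +0.174247;  D = +0.174137-0.006177i
d^4_{-1,-3}: k∈[0..1] ⇒ +0.074963 -0.416652 = -0.341689;  D = -0.129959-0.316010i
d^4_{0,-3}: k∈[0..1] ⇒ -0.204070 +0.680546 = +0.476476;  D = -0.350291+0.322994i
d^4_{1,-3}: k∈[0..1] ⇒ +0.416652 -0.833686 = -0.417035;  D = +0.371586+0.189318i
d^4_{2,-3}: k∈[0..1] ⇒ -0.645623 +0.717688 = +0.072065;  D = +0.008376-0.071577i
d^4_{3,-3}: k∈[0..1] ⇒ +0.735242 -0.350276 = +0.384966;  D = +0.374095-0.090840i
d^4_{4,-3}: single k=0 term ⇒ -0.542521;  D = -0.303155-0.449918i
Y_4^{m'}(θ=0.8866,φ=3.4463) and Σ D·Y over m':
  (-0.0114-0.0091i)·(+0.0550-0.1498i)  (-0.0199+0.0601i)·(-0.2248+0.2916i)  (+0.1741-0.0062i)·(+0.2959-0.2066i)  (-0.1300-0.3160i)·(+0.0450-0.0142i)  (-0.3503+0.3230i)·(-0.3596+0.0000i)  (+0.3716+0.1893i)·(-0.0450-0.0142i)  (+0.0084-0.0716i)·(+0.2959+0.2066i)  (+0.3741-0.0908i)·(+0.2248+0.2916i)  (-0.3032-0.4499i)·(+0.0550+0.1498i)
Y_4^-3(R⁻¹ n̂) = +0.315339-0.199130i

Re=0.3153 Im=-0.1991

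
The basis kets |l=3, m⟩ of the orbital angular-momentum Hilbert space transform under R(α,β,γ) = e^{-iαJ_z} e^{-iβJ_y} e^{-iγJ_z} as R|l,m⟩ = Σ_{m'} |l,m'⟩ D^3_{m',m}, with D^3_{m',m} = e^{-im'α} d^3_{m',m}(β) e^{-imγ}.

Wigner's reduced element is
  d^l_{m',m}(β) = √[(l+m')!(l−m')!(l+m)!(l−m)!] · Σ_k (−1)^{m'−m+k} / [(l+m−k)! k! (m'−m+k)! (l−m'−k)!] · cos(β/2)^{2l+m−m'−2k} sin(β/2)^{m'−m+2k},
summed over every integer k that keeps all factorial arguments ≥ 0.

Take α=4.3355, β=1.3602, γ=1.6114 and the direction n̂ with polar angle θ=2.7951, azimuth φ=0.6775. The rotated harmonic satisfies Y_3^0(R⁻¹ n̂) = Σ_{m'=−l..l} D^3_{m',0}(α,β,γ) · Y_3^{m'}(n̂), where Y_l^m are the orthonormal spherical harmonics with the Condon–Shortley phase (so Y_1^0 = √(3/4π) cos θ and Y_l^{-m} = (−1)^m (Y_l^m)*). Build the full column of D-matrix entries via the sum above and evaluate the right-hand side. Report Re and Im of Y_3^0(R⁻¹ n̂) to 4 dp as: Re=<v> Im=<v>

Re=0.3300 Im=0.0000

Need the full column D^3_{m',0} for m'=−3..3 at α=4.3355, β=1.3602, γ=1.6114.
cos(β/2)=0.777510, sin(β/2)=0.628871
d^3_{-3,0}: single k=3 term ⇒ +0.522778;  D = +0.472955+0.222733i
d^3_{-2,0}: k∈[2..3] ⇒ +0.791602 -0.517867 = +0.273735;  D = -0.199583+0.187344i
d^3_{-1,0}: k∈[1..3] ⇒ +0.618987 -1.214825 +0.264913 = -0.330925;  D = +0.121790+0.307699i
d^3_{0,0}: k∈[0..3] ⇒ +0.220920 -1.300735 +0.850942 -0.061854 = -0.290727;  D = -0.290727+0.000000i
d^3_{1,0}: k∈[0..2] ⇒ -0.618987 +1.214825 -0.264913 = +0.330925;  D = -0.121790+0.307699i
d^3_{2,0}: k∈[0..1] ⇒ +0.791602 -0.517867 = +0.273735;  D = -0.199583-0.187344i
d^3_{3,0}: single k=0 term ⇒ -0.522778;  D = -0.472955+0.222733i
Y_3^{m'}(θ=2.7951,φ=0.6775) and Σ D·Y over m':
  (+0.4730+0.2227i)·(-0.0073-0.0146i)  (-0.1996+0.1873i)·(-0.0237+0.1083i)  (+0.1218+0.3077i)·(+0.2927-0.2355i)  (-0.2907+0.0000i)·(-0.4996+0.0000i)  (-0.1218+0.3077i)·(-0.2927-0.2355i)  (-0.1996-0.1873i)·(-0.0237-0.1083i)  (-0.4730+0.2227i)·(+0.0073-0.0146i)
Y_3^0(R⁻¹ n̂) = +0.330022+0.000000i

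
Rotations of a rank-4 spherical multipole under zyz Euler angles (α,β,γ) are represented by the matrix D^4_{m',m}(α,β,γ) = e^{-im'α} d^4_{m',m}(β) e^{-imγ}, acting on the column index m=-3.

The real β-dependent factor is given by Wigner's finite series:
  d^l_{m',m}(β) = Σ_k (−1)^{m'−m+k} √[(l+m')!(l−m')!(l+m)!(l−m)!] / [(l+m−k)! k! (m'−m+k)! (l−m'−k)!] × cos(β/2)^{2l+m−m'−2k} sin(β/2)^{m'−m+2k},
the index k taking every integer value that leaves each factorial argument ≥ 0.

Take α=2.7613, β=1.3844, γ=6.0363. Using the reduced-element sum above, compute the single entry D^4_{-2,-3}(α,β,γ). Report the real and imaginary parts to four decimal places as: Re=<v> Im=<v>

Re=0.0282 Im=-0.4054

Split into d^4_{-2,-3}(β=1.3844) × two z-phases.
c=cos(1.3844/2)=0.769844, s=sin(1.3844/2)=0.638232; N=√[2·720·1·5040]=2693.993318
k: max(0,(-3)−(-2))=0 … min(4+(-3),4−(-2))=1
  k=0: (−1)^1·2693.9933/(720)·0.7698^7·0.6382^1 = -0.382702
  k=1: (−1)^2·2693.9933/(240)·0.7698^5·0.6382^3 = +0.789105
d^4_{-2,-3}(1.3844) = -0.382702 +0.789105 = +0.406403
D = (+0.724433-0.689346i)·(+0.406403)·(+0.738026-0.674772i) = +0.028245-0.405420i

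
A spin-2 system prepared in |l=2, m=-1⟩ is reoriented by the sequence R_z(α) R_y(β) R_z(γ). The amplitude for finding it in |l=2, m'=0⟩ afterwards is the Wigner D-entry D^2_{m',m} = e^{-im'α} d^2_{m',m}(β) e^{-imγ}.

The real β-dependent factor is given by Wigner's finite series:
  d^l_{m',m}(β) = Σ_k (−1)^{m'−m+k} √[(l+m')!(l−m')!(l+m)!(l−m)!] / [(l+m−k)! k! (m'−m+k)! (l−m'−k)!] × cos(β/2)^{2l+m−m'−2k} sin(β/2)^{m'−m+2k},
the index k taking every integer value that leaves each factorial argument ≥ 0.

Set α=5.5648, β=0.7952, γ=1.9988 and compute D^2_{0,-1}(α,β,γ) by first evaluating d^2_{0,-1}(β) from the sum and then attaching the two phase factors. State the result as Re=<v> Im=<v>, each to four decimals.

Re=0.2541 Im=-0.5570

D^2_{0,-1}(5.5648,0.7952,1.9988) = e^{-i·0·5.5648}·d^2_{0,-1}(0.7952)·e^{-i·-1·1.9988}. Compute d first:
Half-angle: c=0.921993, s=0.387207. N=√(2·2·1·6)=4.898979
k: max(0,(-1)−(0))=0 … min(2+(-1),2−(0))=1
  k=0: (−1)^1·4.8990/(2)·0.9220^3·0.3872^1 = -0.743364
  k=1: (−1)^2·4.8990/(2)·0.9220^1·0.3872^3 = +0.131109
d^2_{0,-1}(0.7952) = -0.743364 +0.131109 = -0.612255
Attach z-rotation phases: D = e^{-i(0)(5.5648)}·(-0.612255)·e^{-i(-1)(1.9988)} = +0.254120-0.557027i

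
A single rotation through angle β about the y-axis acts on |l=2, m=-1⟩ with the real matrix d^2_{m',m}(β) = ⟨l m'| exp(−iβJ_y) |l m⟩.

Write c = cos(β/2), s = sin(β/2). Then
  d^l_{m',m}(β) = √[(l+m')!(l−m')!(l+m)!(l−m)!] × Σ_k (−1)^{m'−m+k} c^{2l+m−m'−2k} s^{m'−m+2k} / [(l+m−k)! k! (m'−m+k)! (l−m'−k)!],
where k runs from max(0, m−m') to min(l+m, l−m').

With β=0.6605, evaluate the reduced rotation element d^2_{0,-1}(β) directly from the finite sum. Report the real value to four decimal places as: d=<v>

d^2_{0,-1}(β=0.6605) via Wigner's sum:
Half-angle: c=0.945961, s=0.324280. N=√(2·2·1·6)=4.898979
k∈{0,1} keeps every argument non-negative
  k=0: (−1)^1·4.8990/(2)·0.9460^3·0.3243^1 = -0.672381
  k=1: (−1)^2·4.8990/(2)·0.9460^1·0.3243^3 = +0.079015
d^2_{0,-1}(0.6605) = -0.672381 +0.079015 = -0.593366

d=-0.5934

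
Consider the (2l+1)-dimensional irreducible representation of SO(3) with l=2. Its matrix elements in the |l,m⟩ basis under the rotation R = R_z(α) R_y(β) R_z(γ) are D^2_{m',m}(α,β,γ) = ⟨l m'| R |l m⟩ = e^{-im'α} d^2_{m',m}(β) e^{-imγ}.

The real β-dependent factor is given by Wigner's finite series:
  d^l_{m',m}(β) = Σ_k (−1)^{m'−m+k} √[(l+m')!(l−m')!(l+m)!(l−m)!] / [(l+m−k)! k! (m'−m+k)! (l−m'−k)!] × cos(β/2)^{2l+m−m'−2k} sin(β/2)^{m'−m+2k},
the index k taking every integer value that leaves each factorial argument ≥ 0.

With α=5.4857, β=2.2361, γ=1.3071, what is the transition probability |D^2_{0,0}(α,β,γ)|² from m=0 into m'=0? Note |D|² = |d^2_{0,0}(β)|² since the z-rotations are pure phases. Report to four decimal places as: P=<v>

P=0.0051

First d^2_{0,0}(β=2.2361), then the phase factors e^{-i(0)α} and e^{-i(0)γ}:
Half-angle: c=0.437437, s=0.899249. N=√(2·2·2·2)=4.000000
k: max(0,(0)−(0))=0 … min(2+(0),2−(0))=2
  k=0: (−1)^0·4.0000/(4)·0.4374^4·0.8992^0 = +0.036615
  k=1: (−1)^1·4.0000/(1)·0.4374^2·0.8992^2 = -0.618943
  k=2: (−1)^2·4.0000/(4)·0.4374^0·0.8992^4 = +0.653913
d^2_{0,0}(2.2361) = +0.036615 -0.618943 +0.653913 = +0.071585
|D^2_{0,0}|² = |d^2_{0,0}(β)|² = (+0.071585)² = 0.005124 (the z-rotation phases have unit modulus)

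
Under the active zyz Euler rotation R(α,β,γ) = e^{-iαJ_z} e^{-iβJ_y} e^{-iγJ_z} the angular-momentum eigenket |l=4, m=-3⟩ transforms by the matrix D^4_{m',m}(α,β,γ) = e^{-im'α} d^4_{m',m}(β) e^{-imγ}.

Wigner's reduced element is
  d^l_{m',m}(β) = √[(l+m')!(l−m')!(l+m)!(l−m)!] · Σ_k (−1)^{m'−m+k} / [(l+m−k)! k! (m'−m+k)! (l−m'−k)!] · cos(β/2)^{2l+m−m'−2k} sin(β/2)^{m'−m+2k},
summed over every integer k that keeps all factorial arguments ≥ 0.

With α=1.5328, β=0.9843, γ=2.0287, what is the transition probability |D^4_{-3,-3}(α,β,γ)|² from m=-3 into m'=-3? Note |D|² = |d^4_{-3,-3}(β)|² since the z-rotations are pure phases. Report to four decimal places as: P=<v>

P=0.1357

D^4_{-3,-3}(1.5328,0.9843,2.0287) = e^{-i·-3·1.5328}·d^4_{-3,-3}(0.9843)·e^{-i·-3·2.0287}. Compute d first:
c=cos(0.9843/2)=0.881319, s=sin(0.9843/2)=0.472522; N=√[1·5040·1·5040]=5040.000000
k∈{0,1} keeps every argument non-negative
  k=0: (−1)^0·5040.0000/(5040)·0.8813^8·0.4725^0 = +0.363969
  k=1: (−1)^1·5040.0000/(720)·0.8813^6·0.4725^2 = -0.732387
d^4_{-3,-3}(0.9843) = +0.363969 -0.732387 = -0.368417
|D^4_{-3,-3}|² = |d^4_{-3,-3}(β)|² = (-0.368417)² = 0.135731 (the z-rotation phases have unit modulus)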